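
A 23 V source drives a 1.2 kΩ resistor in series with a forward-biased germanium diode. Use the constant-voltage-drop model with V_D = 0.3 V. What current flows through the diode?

I ≈ 19 mA

KVL around the loop: 23 = V_D + I·R = 0.3 + I × 1.2 kΩ.
So I = (23 − 0.3) / 1.2 kΩ = 22.7 / 1.2 = 18.9 mA.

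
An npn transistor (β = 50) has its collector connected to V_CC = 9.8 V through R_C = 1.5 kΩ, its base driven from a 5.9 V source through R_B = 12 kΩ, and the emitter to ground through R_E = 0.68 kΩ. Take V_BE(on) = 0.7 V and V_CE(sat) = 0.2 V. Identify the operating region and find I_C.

saturation; I_C ≈ 4.3 mA

Assume active: I_B = (5.9 − 0.7)/(12 + 51×0.68) = 0.111 mA, I_C = β·I_B = 5.57 mA.
Then V_CE = 9.8 − 5.57×1.5 − 5.68×0.68 = -2.42 V < 0.2 V — the active assumption fails.
Re-solve with V_CE = 0.2 V. KCL at the emitter: V_E/R_E = (V_BB−0.7−V_E)/R_B + (V_CC−0.2−V_E)/R_C, giving V_E = 3.08 V.
I_C = (V_CC − 0.2 − V_E)/R_C = (9.6 − 3.08)/1.5 = 4.35 mA.
Check: I_B = (5.2 − 3.08)/12 = 0.177 mA, and β·I_B = 8.84 mA > I_C, confirming saturation.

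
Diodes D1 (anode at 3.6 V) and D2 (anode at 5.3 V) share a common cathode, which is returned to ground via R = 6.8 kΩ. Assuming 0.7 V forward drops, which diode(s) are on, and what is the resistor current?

Assume both conduct. Then node N would need to be at both 3.6−0.7 = 2.9 V and 5.3−0.7 = 4.6 V, which is impossible.
Assume only D2 conducts: V_N = 5.3 − 0.7 = 4.6 V, so I_R = 4.6/6.8 = 0.676 mA.
Check D1: its anode-to-cathode voltage is 3.6 − 4.6 = -1 V < 0.7 V, so it is off. The assumption is consistent.

Only D2 conducts; I_R ≈ 0.68 mA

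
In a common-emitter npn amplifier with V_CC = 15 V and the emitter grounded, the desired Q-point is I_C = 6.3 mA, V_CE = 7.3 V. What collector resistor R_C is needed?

Collector loop: V_CC = I_C·R_C + V_CE.
R_C = (V_CC − V_CE)/I_C = (15 − 7.3)/6.3 = 1.22 kΩ.

R_C ≈ 1.2 kΩ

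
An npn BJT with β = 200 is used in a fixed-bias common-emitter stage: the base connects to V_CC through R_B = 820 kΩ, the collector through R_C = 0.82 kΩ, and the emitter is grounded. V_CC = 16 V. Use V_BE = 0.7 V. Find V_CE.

V_CE ≈ 13 V

Base loop: V_CC = I_B·R_B + V_BE, so I_B = (16 − 0.7)/820 kΩ = 0.0187 mA.
In the active region I_C = β·I_B = 200 × 0.0187 = 3.73 mA.
Collector loop: V_CE = V_CC − I_C·R_C = 16 − 3.73×0.82 = 12.9 V.
Since V_CE = 12.9 V > V_CE(sat) ≈ 0.2 V, the transistor is in the active region as assumed.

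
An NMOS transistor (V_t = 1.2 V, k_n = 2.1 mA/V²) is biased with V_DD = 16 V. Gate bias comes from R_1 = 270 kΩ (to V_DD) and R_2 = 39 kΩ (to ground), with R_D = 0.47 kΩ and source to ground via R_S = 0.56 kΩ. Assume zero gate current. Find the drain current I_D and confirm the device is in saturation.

V_G = V_DD·R_2/(R_1+R_2) = 16×39/309 = 2.02 V.
Assume saturation: I_D = (k_n/2)(V_GS − V_t)² with V_GS = V_G − I_D·R_S = 2.02 − 0.56·I_D.
Substituting gives 0.329·I_D² − 1.96·I_D + 0.705 = 0, with roots I_D = 0.384 or 5.58 mA.
The root I_D = 5.58 mA gives V_GS = -1.11 V ≤ V_t, so take I_D = 0.384 mA.
Then V_GS = 1.8 V and V_DS = V_DD − I_D(R_D+R_S) = 16 − 0.384×1.03 = 15.6 V.
Saturation requires V_DS ≥ V_GS − V_t = 0.605 V; 15.6 ≥ 0.605 ✓.

I_D ≈ 0.38 mA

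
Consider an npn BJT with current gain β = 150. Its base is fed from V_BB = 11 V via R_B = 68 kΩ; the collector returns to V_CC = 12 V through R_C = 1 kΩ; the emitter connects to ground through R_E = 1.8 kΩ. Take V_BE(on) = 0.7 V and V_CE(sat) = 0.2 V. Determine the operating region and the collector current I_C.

saturation; I_C ≈ 4.2 mA

Assume active: I_B = (11 − 0.7)/(68 + 151×1.8) = 0.0303 mA, I_C = β·I_B = 4.55 mA.
Then V_CE = 12 − 4.55×1 − 4.58×1.8 = -0.786 V < 0.2 V — the active assumption fails.
Re-solve with V_CE = 0.2 V. KCL at the emitter: V_E/R_E = (V_BB−0.7−V_E)/R_B + (V_CC−0.2−V_E)/R_C, giving V_E = 7.61 V.
I_C = (V_CC − 0.2 − V_E)/R_C = (11.8 − 7.61)/1 = 4.19 mA.
Check: I_B = (10.3 − 7.61)/68 = 0.0395 mA, and β·I_B = 5.93 mA > I_C, confirming saturation.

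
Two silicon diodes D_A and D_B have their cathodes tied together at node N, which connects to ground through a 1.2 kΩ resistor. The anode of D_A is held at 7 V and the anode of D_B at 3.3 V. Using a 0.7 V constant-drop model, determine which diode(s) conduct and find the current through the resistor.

Assume both conduct. Then node N would need to be at both 7−0.7 = 6.3 V and 3.3−0.7 = 2.6 V, which is impossible.
Assume only D_A conducts: V_N = 7 − 0.7 = 6.3 V, so I_R = 6.3/1.2 = 5.25 mA.
Check D_B: its anode-to-cathode voltage is 3.3 − 6.3 = -3 V < 0.7 V, so it is off. The assumption is consistent.

Only D_A conducts; I_R ≈ 5.2 mA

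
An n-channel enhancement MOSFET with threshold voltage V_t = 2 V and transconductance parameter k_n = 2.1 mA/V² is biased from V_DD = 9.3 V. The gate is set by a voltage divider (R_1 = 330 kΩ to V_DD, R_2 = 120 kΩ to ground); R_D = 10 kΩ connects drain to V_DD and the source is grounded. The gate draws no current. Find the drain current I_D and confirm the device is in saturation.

I_D ≈ 0.24 mA

V_G = V_DD·R_2/(R_1+R_2) = 9.3×120/450 = 2.48 V. With the source grounded, V_GS = V_G = 2.48 V.
Assume saturation: I_D = (k_n/2)(V_GS − V_t)² = (2.1/2)×(2.48 − 2)² = 1.05×0.48² = 0.242 mA.
V_DS = V_DD − I_D·R_D = 9.3 − 0.242×10 = 6.88 V.
Saturation requires V_DS ≥ V_GS − V_t = 0.48 V; 6.88 ≥ 0.48 ✓.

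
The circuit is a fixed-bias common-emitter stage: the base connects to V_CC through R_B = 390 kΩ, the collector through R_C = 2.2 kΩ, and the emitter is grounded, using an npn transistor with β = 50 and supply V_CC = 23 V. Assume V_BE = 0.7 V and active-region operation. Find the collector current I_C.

Base loop: V_CC = I_B·R_B + V_BE, so I_B = (23 − 0.7)/390 kΩ = 0.0572 mA.
In the active region I_C = β·I_B = 50 × 0.0572 = 2.86 mA.
Collector loop: V_CE = V_CC − I_C·R_C = 23 − 2.86×2.2 = 16.7 V.
Since V_CE = 16.7 V > V_CE(sat) ≈ 0.2 V, the transistor is in the active region as assumed.

I_C ≈ 2.9 mA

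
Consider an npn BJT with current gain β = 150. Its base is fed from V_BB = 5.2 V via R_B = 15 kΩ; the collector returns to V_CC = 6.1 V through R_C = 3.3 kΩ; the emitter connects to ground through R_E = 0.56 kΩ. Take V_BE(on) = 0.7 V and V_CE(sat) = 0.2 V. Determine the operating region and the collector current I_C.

Assume active: I_B = (5.2 − 0.7)/(15 + 151×0.56) = 0.0452 mA, I_C = β·I_B = 6.78 mA.
Then V_CE = 6.1 − 6.78×3.3 − 6.83×0.56 = -20.1 V < 0.2 V — the active assumption fails.
Re-solve with V_CE = 0.2 V. KCL at the emitter: V_E/R_E = (V_BB−0.7−V_E)/R_B + (V_CC−0.2−V_E)/R_C, giving V_E = 0.969 V.
I_C = (V_CC − 0.2 − V_E)/R_C = (5.9 − 0.969)/3.3 = 1.49 mA.
Check: I_B = (4.5 − 0.969)/15 = 0.235 mA, and β·I_B = 35.3 mA > I_C, confirming saturation.

saturation; I_C ≈ 1.5 mA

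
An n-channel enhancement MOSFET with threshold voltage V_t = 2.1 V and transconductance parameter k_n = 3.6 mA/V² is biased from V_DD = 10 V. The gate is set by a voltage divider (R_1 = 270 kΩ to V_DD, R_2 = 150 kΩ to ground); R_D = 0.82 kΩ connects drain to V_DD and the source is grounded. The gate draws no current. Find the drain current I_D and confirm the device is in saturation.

V_G = V_DD·R_2/(R_1+R_2) = 10×150/420 = 3.57 V. With the source grounded, V_GS = V_G = 3.57 V.
Assume saturation: I_D = (k_n/2)(V_GS − V_t)² = (3.6/2)×(3.57 − 2.1)² = 1.8×1.47² = 3.9 mA.
V_DS = V_DD − I_D·R_D = 10 − 3.9×0.82 = 6.8 V.
Saturation requires V_DS ≥ V_GS − V_t = 1.47 V; 6.8 ≥ 1.47 ✓.

I_D ≈ 3.9 mA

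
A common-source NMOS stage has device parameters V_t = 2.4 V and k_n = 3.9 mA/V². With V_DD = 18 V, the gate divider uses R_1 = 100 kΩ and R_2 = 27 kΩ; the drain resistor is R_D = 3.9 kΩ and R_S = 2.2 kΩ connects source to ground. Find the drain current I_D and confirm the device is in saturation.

V_G = V_DD·R_2/(R_1+R_2) = 18×27/127 = 3.83 V.
Assume saturation: I_D = (k_n/2)(V_GS − V_t)² with V_GS = V_G − I_D·R_S = 3.83 − 2.2·I_D.
Substituting gives 9.44·I_D² − 13.2·I_D + 3.97 = 0, with roots I_D = 0.434 or 0.969 mA.
The root I_D = 0.969 mA gives V_GS = 1.7 V ≤ V_t, so take I_D = 0.434 mA.
Then V_GS = 2.87 V and V_DS = V_DD − I_D(R_D+R_S) = 18 − 0.434×6.1 = 15.4 V.
Saturation requires V_DS ≥ V_GS − V_t = 0.472 V; 15.4 ≥ 0.472 ✓.

I_D ≈ 0.43 mA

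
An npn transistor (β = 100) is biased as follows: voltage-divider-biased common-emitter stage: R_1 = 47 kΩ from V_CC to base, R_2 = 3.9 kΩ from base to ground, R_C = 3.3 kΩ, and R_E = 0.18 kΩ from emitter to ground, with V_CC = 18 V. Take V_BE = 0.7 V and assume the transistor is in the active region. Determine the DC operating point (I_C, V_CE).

Thevenize the base divider: V_Th = V_CC·R_2/(R_1+R_2) = 18×3.9/50.9 = 1.38 V, R_Th = R_1‖R_2 = 3.6 kΩ.
Base-emitter loop: V_Th = I_B·R_Th + V_BE + (β+1)I_B·R_E, so I_B = (1.38 − 0.7) / (3.6 + 101×0.18) = 0.0312 mA.
I_C = β·I_B = 100×0.0312 = 3.12 mA, and I_E = (β+1)I_B = 3.15 mA.
V_CE = V_CC − I_C·R_C − I_E·R_E = 18 − 3.12×3.3 − 3.15×0.18 = 7.14 V.
V_CE = 7.14 V > 0.2 V confirms active-region operation.

I_C ≈ 3.1 mA, V_CE ≈ 7.1 V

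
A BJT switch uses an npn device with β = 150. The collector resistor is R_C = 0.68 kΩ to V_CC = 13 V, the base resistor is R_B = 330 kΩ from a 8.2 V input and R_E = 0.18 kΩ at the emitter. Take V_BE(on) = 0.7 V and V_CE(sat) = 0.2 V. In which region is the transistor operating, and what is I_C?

active; I_C ≈ 3.1 mA

Assume active. Base-emitter loop: I_B = (V_BB − V_BE)/(R_B + (β+1)R_E) = (8.2 − 0.7)/(330 + 151×0.18) = 0.021 mA.
I_C = β·I_B = 150×0.021 = 3.15 mA.
V_CE = V_CC − I_C·R_C − I_E·R_E = 13 − 3.15×0.68 − 3.17×0.18 = 10.3 V > V_CE(sat), so the active-region assumption holds.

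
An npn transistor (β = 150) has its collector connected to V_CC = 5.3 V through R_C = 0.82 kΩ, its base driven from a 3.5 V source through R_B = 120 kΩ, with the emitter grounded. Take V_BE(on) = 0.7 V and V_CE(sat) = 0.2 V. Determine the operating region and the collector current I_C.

Assume active. Base-emitter loop: I_B = (V_BB − V_BE)/R_B = (3.5 − 0.7)/120 = 0.0233 mA.
I_C = β·I_B = 150×0.0233 = 3.5 mA.
V_CE = V_CC − I_C·R_C = 5.3 − 3.5×0.82 = 2.43 V > V_CE(sat), so the active-region assumption holds.

active; I_C ≈ 3.5 mA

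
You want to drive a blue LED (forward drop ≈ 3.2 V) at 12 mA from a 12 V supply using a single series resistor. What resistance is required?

R ≈ 0.73 kΩ

The resistor drops V_S − V_D = 12 − 3.2 = 8.8 V at 12 mA.
R = 8.8 V / 12 mA = 0.733 kΩ.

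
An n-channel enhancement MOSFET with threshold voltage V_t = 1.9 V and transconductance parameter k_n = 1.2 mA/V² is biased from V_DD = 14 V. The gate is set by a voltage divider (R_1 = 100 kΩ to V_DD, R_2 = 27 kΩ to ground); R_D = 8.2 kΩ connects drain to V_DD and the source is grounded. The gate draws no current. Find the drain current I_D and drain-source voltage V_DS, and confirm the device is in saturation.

V_G = V_DD·R_2/(R_1+R_2) = 14×27/127 = 2.98 V. With the source grounded, V_GS = V_G = 2.98 V.
Assume saturation: I_D = (k_n/2)(V_GS − V_t)² = (1.2/2)×(2.98 − 1.9)² = 0.6×1.08² = 0.695 mA.
V_DS = V_DD − I_D·R_D = 14 − 0.695×8.2 = 8.3 V.
Saturation requires V_DS ≥ V_GS − V_t = 1.08 V; 8.3 ≥ 1.08 ✓.

I_D ≈ 0.7 mA, V_DS ≈ 8.3 V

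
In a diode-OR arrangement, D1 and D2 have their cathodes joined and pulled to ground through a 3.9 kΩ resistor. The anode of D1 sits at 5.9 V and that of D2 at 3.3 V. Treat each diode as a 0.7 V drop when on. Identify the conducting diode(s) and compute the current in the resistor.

Assume both conduct. Then node N would need to be at both 5.9−0.7 = 5.2 V and 3.3−0.7 = 2.6 V, which is impossible.
Assume only D1 conducts: V_N = 5.9 − 0.7 = 5.2 V, so I_R = 5.2/3.9 = 1.33 mA.
Check D2: its anode-to-cathode voltage is 3.3 − 5.2 = -1.9 V < 0.7 V, so it is off. The assumption is consistent.

Only D1 conducts; I_R ≈ 1.3 mA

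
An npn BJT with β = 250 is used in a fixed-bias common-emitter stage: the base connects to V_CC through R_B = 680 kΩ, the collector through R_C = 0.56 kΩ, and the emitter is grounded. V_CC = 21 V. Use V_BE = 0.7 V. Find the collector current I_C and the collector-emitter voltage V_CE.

I_C ≈ 7.5 mA, V_CE ≈ 17 V

Base loop: V_CC = I_B·R_B + V_BE, so I_B = (21 − 0.7)/680 kΩ = 0.0299 mA.
In the active region I_C = β·I_B = 250 × 0.0299 = 7.46 mA.
Collector loop: V_CE = V_CC − I_C·R_C = 21 − 7.46×0.56 = 16.8 V.
Since V_CE = 16.8 V > V_CE(sat) ≈ 0.2 V, the transistor is in the active region as assumed.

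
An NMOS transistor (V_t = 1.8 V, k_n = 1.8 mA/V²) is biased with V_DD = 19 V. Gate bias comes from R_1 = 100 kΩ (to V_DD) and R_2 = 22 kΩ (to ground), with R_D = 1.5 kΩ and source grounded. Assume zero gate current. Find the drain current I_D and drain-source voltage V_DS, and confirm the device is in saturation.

I_D ≈ 2.4 mA, V_DS ≈ 15 V

V_G = V_DD·R_2/(R_1+R_2) = 19×22/122 = 3.43 V. With the source grounded, V_GS = V_G = 3.43 V.
Assume saturation: I_D = (k_n/2)(V_GS − V_t)² = (1.8/2)×(3.43 − 1.8)² = 0.9×1.63² = 2.38 mA.
V_DS = V_DD − I_D·R_D = 19 − 2.38×1.5 = 15.4 V.
Saturation requires V_DS ≥ V_GS − V_t = 1.63 V; 15.4 ≥ 1.63 ✓.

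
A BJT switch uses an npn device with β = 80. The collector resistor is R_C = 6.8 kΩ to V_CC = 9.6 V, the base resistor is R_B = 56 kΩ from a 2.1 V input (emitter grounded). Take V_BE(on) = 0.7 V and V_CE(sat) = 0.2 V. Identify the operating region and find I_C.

Assume active: I_B = (2.1 − 0.7)/56 = 0.025 mA, giving I_C = β·I_B = 2 mA.
But then V_CE = 9.6 − 2×6.8 = -4 V < V_CE(sat) = 0.2 V — impossible in the active region.
So the transistor is saturated. With V_CE = 0.2 V, I_C = (V_CC − 0.2)/R_C = 9.4/6.8 = 1.38 mA.
Check: β·I_B = 2 mA > I_C = 1.38 mA, confirming saturation.

saturation; I_C ≈ 1.4 mA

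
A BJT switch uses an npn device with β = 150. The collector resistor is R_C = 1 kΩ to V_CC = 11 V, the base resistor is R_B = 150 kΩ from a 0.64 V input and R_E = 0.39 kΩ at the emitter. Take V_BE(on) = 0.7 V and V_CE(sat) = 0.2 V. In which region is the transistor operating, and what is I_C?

V_BB = 0.64 V ≤ V_BE(on) = 0.7 V, so the base-emitter junction is not forward biased.
The transistor is in cutoff: I_B = I_C = 0.

cutoff; I_C ≈ 0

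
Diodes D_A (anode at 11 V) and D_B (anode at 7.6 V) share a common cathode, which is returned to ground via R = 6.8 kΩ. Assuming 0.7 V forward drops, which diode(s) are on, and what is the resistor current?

Only D_A conducts; I_R ≈ 1.5 mA

Assume both conduct. Then node N would need to be at both 11−0.7 = 10.3 V and 7.6−0.7 = 6.9 V, which is impossible.
Assume only D_A conducts: V_N = 11 − 0.7 = 10.3 V, so I_R = 10.3/6.8 = 1.51 mA.
Check D_B: its anode-to-cathode voltage is 7.6 − 10.3 = -2.7 V < 0.7 V, so it is off. The assumption is consistent.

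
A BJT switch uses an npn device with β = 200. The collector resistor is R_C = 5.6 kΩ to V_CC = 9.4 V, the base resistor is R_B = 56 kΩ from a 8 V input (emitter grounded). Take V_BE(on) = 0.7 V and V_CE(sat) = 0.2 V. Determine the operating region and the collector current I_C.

saturation; I_C ≈ 1.6 mA

Assume active: I_B = (8 − 0.7)/56 = 0.13 mA, giving I_C = β·I_B = 26.1 mA.
But then V_CE = 9.4 − 26.1×5.6 = -137 V < V_CE(sat) = 0.2 V — impossible in the active region.
So the transistor is saturated. With V_CE = 0.2 V, I_C = (V_CC − 0.2)/R_C = 9.2/5.6 = 1.64 mA.
Check: β·I_B = 26.1 mA > I_C = 1.64 mA, confirming saturation.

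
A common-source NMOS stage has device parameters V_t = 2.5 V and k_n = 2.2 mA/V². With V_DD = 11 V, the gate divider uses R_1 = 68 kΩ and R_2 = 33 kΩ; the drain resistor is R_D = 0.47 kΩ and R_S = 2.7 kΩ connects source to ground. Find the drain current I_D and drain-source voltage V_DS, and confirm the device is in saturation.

I_D ≈ 0.23 mA, V_DS ≈ 10 V

V_G = V_DD·R_2/(R_1+R_2) = 11×33/101 = 3.59 V.
Assume saturation: I_D = (k_n/2)(V_GS − V_t)² with V_GS = V_G − I_D·R_S = 3.59 − 2.7·I_D.
Substituting gives 8.02·I_D² − 7.5·I_D + 1.32 = 0, with roots I_D = 0.234 or 0.701 mA.
The root I_D = 0.701 mA gives V_GS = 1.7 V ≤ V_t, so take I_D = 0.234 mA.
Then V_GS = 2.96 V and V_DS = V_DD − I_D(R_D+R_S) = 11 − 0.234×3.17 = 10.3 V.
Saturation requires V_DS ≥ V_GS − V_t = 0.462 V; 10.3 ≥ 0.462 ✓.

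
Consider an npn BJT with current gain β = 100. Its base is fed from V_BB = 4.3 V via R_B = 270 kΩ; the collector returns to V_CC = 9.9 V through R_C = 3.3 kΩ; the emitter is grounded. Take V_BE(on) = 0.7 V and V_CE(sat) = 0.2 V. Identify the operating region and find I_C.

active; I_C ≈ 1.3 mA

Assume active. Base-emitter loop: I_B = (V_BB − V_BE)/R_B = (4.3 − 0.7)/270 = 0.0133 mA.
I_C = β·I_B = 100×0.0133 = 1.33 mA.
V_CE = V_CC − I_C·R_C = 9.9 − 1.33×3.3 = 5.5 V > V_CE(sat), so the active-region assumption holds.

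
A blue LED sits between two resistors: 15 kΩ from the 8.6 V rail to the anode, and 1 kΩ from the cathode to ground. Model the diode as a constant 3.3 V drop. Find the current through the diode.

The two resistors are in series with the diode, so KVL gives 8.6 = I·15 + 3.3 + I·1.
I = (8.6 − 3.3) / (15 + 1) kΩ = 5.3 / 16 = 0.331 mA.

I ≈ 0.33 mA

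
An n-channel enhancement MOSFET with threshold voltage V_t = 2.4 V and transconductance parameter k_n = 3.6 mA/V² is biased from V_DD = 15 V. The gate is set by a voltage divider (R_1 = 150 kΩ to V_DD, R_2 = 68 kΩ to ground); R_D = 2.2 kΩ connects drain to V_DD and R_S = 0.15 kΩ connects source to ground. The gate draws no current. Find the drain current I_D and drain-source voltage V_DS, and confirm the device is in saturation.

V_G = V_DD·R_2/(R_1+R_2) = 15×68/218 = 4.68 V.
Assume saturation: I_D = (k_n/2)(V_GS − V_t)² with V_GS = V_G − I_D·R_S = 4.68 − 0.15·I_D.
Substituting gives 0.0405·I_D² − 2.23·I_D + 9.35 = 0, with roots I_D = 4.57 or 50.5 mA.
The root I_D = 50.5 mA gives V_GS = -2.9 V ≤ V_t, so take I_D = 4.57 mA.
Then V_GS = 3.99 V and V_DS = V_DD − I_D(R_D+R_S) = 15 − 4.57×2.35 = 4.26 V.
Saturation requires V_DS ≥ V_GS − V_t = 1.59 V; 4.26 ≥ 1.59 ✓.

I_D ≈ 4.6 mA, V_DS ≈ 4.3 V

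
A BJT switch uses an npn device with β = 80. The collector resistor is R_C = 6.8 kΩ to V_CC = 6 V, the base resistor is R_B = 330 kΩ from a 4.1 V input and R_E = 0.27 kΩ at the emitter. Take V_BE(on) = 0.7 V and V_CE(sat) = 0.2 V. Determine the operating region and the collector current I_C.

Assume active. Base-emitter loop: I_B = (V_BB − V_BE)/(R_B + (β+1)R_E) = (4.1 − 0.7)/(330 + 81×0.27) = 0.00966 mA.
I_C = β·I_B = 80×0.00966 = 0.773 mA.
V_CE = V_CC − I_C·R_C − I_E·R_E = 6 − 0.773×6.8 − 0.783×0.27 = 0.532 V > V_CE(sat), so the active-region assumption holds.

active; I_C ≈ 0.77 mA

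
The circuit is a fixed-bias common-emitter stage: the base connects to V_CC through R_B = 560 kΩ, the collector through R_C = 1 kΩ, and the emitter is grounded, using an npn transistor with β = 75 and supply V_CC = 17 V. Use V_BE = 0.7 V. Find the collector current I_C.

Base loop: V_CC = I_B·R_B + V_BE, so I_B = (17 − 0.7)/560 kΩ = 0.0291 mA.
In the active region I_C = β·I_B = 75 × 0.0291 = 2.18 mA.
Collector loop: V_CE = V_CC − I_C·R_C = 17 − 2.18×1 = 14.8 V.
Since V_CE = 14.8 V > V_CE(sat) ≈ 0.2 V, the transistor is in the active region as assumed.

I_C ≈ 2.2 mA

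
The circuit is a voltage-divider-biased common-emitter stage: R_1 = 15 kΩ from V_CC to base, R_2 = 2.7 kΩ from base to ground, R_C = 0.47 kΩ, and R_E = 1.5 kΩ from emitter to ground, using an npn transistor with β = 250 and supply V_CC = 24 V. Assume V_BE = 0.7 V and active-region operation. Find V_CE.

Thevenize the base divider: V_Th = V_CC·R_2/(R_1+R_2) = 24×2.7/17.7 = 3.66 V, R_Th = R_1‖R_2 = 2.29 kΩ.
Base-emitter loop: V_Th = I_B·R_Th + V_BE + (β+1)I_B·R_E, so I_B = (3.66 − 0.7) / (2.29 + 251×1.5) = 0.00782 mA.
I_C = β·I_B = 250×0.00782 = 1.95 mA, and I_E = (β+1)I_B = 1.96 mA.
V_CE = V_CC − I_C·R_C − I_E·R_E = 24 − 1.95×0.47 − 1.96×1.5 = 20.1 V.
V_CE = 20.1 V > 0.2 V confirms active-region operation.

V_CE ≈ 20 V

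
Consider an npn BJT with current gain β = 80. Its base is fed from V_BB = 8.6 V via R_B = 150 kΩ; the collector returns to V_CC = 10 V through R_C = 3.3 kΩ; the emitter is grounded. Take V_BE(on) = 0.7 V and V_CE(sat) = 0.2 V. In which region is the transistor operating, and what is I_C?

saturation; I_C ≈ 3 mA

Assume active: I_B = (8.6 − 0.7)/150 = 0.0527 mA, giving I_C = β·I_B = 4.21 mA.
But then V_CE = 10 − 4.21×3.3 = -3.9 V < V_CE(sat) = 0.2 V — impossible in the active region.
So the transistor is saturated. With V_CE = 0.2 V, I_C = (V_CC − 0.2)/R_C = 9.8/3.3 = 2.97 mA.
Check: β·I_B = 4.21 mA > I_C = 2.97 mA, confirming saturation.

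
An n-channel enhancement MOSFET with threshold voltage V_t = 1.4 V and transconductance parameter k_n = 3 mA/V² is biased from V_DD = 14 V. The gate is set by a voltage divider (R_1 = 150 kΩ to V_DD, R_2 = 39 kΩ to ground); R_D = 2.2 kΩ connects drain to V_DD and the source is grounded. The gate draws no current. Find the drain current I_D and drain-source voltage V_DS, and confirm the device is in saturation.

I_D ≈ 3.3 mA, V_DS ≈ 6.7 V

V_G = V_DD·R_2/(R_1+R_2) = 14×39/189 = 2.89 V. With the source grounded, V_GS = V_G = 2.89 V.
Assume saturation: I_D = (k_n/2)(V_GS − V_t)² = (3/2)×(2.89 − 1.4)² = 1.5×1.49² = 3.33 mA.
V_DS = V_DD − I_D·R_D = 14 − 3.33×2.2 = 6.68 V.
Saturation requires V_DS ≥ V_GS − V_t = 1.49 V; 6.68 ≥ 1.49 ✓.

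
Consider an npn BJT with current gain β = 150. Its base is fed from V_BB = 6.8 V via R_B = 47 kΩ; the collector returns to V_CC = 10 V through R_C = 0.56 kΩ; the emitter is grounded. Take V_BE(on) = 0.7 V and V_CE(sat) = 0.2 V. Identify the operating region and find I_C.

saturation; I_C ≈ 18 mA

Assume active: I_B = (6.8 − 0.7)/47 = 0.13 mA, giving I_C = β·I_B = 19.5 mA.
But then V_CE = 10 − 19.5×0.56 = -0.902 V < V_CE(sat) = 0.2 V — impossible in the active region.
So the transistor is saturated. With V_CE = 0.2 V, I_C = (V_CC − 0.2)/R_C = 9.8/0.56 = 17.5 mA.
Check: β·I_B = 19.5 mA > I_C = 17.5 mA, confirming saturation.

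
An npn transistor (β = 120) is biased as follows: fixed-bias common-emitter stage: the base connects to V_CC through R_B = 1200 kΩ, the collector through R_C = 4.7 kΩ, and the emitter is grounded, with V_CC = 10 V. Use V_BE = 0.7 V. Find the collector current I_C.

I_C ≈ 0.93 mA

Base loop: V_CC = I_B·R_B + V_BE, so I_B = (10 − 0.7)/1200 kΩ = 0.00775 mA.
In the active region I_C = β·I_B = 120 × 0.00775 = 0.93 mA.
Collector loop: V_CE = V_CC − I_C·R_C = 10 − 0.93×4.7 = 5.63 V.
Since V_CE = 5.63 V > V_CE(sat) ≈ 0.2 V, the transistor is in the active region as assumed.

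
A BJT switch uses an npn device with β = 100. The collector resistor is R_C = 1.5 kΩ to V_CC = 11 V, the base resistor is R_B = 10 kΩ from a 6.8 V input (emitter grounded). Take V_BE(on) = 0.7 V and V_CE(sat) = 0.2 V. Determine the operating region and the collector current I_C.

saturation; I_C ≈ 7.2 mA

Assume active: I_B = (6.8 − 0.7)/10 = 0.61 mA, giving I_C = β·I_B = 61 mA.
But then V_CE = 11 − 61×1.5 = -80.5 V < V_CE(sat) = 0.2 V — impossible in the active region.
So the transistor is saturated. With V_CE = 0.2 V, I_C = (V_CC − 0.2)/R_C = 10.8/1.5 = 7.2 mA.
Check: β·I_B = 61 mA > I_C = 7.2 mA, confirming saturation.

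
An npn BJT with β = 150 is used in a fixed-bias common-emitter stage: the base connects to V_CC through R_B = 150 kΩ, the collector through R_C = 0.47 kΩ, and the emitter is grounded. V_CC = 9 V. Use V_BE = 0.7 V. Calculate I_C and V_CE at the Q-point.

Base loop: V_CC = I_B·R_B + V_BE, so I_B = (9 − 0.7)/150 kΩ = 0.0553 mA.
In the active region I_C = β·I_B = 150 × 0.0553 = 8.3 mA.
Collector loop: V_CE = V_CC − I_C·R_C = 9 − 8.3×0.47 = 5.1 V.
Since V_CE = 5.1 V > V_CE(sat) ≈ 0.2 V, the transistor is in the active region as assumed.

I_C ≈ 8.3 mA, V_CE ≈ 5.1 V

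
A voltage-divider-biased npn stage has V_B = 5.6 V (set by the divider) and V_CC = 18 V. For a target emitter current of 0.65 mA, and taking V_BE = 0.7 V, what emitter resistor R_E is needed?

R_E ≈ 7.5 kΩ

V_E = V_B − V_BE = 5.6 − 0.7 = 4.9 V.
R_E = V_E / I_E = 4.9 / 0.65 = 7.54 kΩ.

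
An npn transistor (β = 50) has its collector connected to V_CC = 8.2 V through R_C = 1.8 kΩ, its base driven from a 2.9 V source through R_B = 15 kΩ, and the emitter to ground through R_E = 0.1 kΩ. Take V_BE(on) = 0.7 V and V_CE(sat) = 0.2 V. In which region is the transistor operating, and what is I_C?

Assume active: I_B = (2.9 − 0.7)/(15 + 51×0.1) = 0.109 mA, I_C = β·I_B = 5.47 mA.
Then V_CE = 8.2 − 5.47×1.8 − 5.58×0.1 = -2.21 V < 0.2 V — the active assumption fails.
Re-solve with V_CE = 0.2 V. KCL at the emitter: V_E/R_E = (V_BB−0.7−V_E)/R_B + (V_CC−0.2−V_E)/R_C, giving V_E = 0.432 V.
I_C = (V_CC − 0.2 − V_E)/R_C = (8 − 0.432)/1.8 = 4.2 mA.
Check: I_B = (2.2 − 0.432)/15 = 0.118 mA, and β·I_B = 5.89 mA > I_C, confirming saturation.

saturation; I_C ≈ 4.2 mA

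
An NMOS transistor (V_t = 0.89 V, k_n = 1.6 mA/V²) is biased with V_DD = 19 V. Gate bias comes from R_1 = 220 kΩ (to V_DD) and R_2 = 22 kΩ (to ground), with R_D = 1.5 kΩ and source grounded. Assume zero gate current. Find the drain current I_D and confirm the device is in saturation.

V_G = V_DD·R_2/(R_1+R_2) = 19×22/242 = 1.73 V. With the source grounded, V_GS = V_G = 1.73 V.
Assume saturation: I_D = (k_n/2)(V_GS − V_t)² = (1.6/2)×(1.73 − 0.89)² = 0.8×0.837² = 0.561 mA.
V_DS = V_DD − I_D·R_D = 19 − 0.561×1.5 = 18.2 V.
Saturation requires V_DS ≥ V_GS − V_t = 0.837 V; 18.2 ≥ 0.837 ✓.

I_D ≈ 0.56 mA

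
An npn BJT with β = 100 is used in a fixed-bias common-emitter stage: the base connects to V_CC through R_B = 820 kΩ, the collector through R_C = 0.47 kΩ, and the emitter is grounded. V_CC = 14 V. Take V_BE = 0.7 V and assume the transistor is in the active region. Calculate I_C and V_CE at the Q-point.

Base loop: V_CC = I_B·R_B + V_BE, so I_B = (14 − 0.7)/820 kΩ = 0.0162 mA.
In the active region I_C = β·I_B = 100 × 0.0162 = 1.62 mA.
Collector loop: V_CE = V_CC − I_C·R_C = 14 − 1.62×0.47 = 13.2 V.
Since V_CE = 13.2 V > V_CE(sat) ≈ 0.2 V, the transistor is in the active region as assumed.

I_C ≈ 1.6 mA, V_CE ≈ 13 V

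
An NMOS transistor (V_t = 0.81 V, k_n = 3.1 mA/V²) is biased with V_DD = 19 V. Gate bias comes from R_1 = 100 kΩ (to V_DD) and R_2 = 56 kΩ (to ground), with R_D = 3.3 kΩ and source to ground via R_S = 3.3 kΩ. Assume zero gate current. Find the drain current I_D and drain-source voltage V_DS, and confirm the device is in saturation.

I_D ≈ 1.5 mA, V_DS ≈ 9 V

V_G = V_DD·R_2/(R_1+R_2) = 19×56/156 = 6.82 V.
Assume saturation: I_D = (k_n/2)(V_GS − V_t)² with V_GS = V_G − I_D·R_S = 6.82 − 3.3·I_D.
Substituting gives 16.9·I_D² − 62.5·I_D + 56 = 0, with roots I_D = 1.52 or 2.18 mA.
The root I_D = 2.18 mA gives V_GS = -0.376 V ≤ V_t, so take I_D = 1.52 mA.
Then V_GS = 1.8 V and V_DS = V_DD − I_D(R_D+R_S) = 19 − 1.52×6.6 = 8.96 V.
Saturation requires V_DS ≥ V_GS − V_t = 0.991 V; 8.96 ≥ 0.991 ✓.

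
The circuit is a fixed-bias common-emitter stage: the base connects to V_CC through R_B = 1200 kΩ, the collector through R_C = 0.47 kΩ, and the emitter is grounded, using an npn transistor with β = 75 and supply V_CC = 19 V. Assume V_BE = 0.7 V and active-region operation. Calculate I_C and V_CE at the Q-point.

Base loop: V_CC = I_B·R_B + V_BE, so I_B = (19 − 0.7)/1200 kΩ = 0.0153 mA.
In the active region I_C = β·I_B = 75 × 0.0153 = 1.14 mA.
Collector loop: V_CE = V_CC − I_C·R_C = 19 − 1.14×0.47 = 18.5 V.
Since V_CE = 18.5 V > V_CE(sat) ≈ 0.2 V, the transistor is in the active region as assumed.

I_C ≈ 1.1 mA, V_CE ≈ 18 V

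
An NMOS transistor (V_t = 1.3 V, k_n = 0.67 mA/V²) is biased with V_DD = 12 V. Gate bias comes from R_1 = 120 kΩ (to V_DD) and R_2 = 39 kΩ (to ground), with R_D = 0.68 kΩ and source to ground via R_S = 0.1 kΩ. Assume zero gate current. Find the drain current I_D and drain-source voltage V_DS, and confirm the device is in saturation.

I_D ≈ 0.82 mA, V_DS ≈ 11 V

V_G = V_DD·R_2/(R_1+R_2) = 12×39/159 = 2.94 V.
Assume saturation: I_D = (k_n/2)(V_GS − V_t)² with V_GS = V_G − I_D·R_S = 2.94 − 0.1·I_D.
Substituting gives 0.00335·I_D² − 1.11·I_D + 0.905 = 0, with roots I_D = 0.817 or 331 mA.
The root I_D = 331 mA gives V_GS = -30.1 V ≤ V_t, so take I_D = 0.817 mA.
Then V_GS = 2.86 V and V_DS = V_DD − I_D(R_D+R_S) = 12 − 0.817×0.78 = 11.4 V.
Saturation requires V_DS ≥ V_GS − V_t = 1.56 V; 11.4 ≥ 1.56 ✓.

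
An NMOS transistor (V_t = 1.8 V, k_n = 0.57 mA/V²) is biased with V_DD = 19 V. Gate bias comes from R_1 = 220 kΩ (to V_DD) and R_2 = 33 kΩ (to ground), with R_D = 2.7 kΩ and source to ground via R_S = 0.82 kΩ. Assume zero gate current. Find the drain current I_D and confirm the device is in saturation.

V_G = V_DD·R_2/(R_1+R_2) = 19×33/253 = 2.48 V.
Assume saturation: I_D = (k_n/2)(V_GS − V_t)² with V_GS = V_G − I_D·R_S = 2.48 − 0.82·I_D.
Substituting gives 0.192·I_D² − 1.32·I_D + 0.131 = 0, with roots I_D = 0.101 or 6.77 mA.
The root I_D = 6.77 mA gives V_GS = -3.07 V ≤ V_t, so take I_D = 0.101 mA.
Then V_GS = 2.4 V and V_DS = V_DD − I_D(R_D+R_S) = 19 − 0.101×3.52 = 18.6 V.
Saturation requires V_DS ≥ V_GS − V_t = 0.595 V; 18.6 ≥ 0.595 ✓.

I_D ≈ 0.1 mA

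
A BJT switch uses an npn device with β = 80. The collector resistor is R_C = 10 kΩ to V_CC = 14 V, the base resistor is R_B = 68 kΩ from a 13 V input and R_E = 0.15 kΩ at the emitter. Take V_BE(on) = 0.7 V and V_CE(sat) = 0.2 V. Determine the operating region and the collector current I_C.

saturation; I_C ≈ 1.4 mA

Assume active: I_B = (13 − 0.7)/(68 + 81×0.15) = 0.153 mA, I_C = β·I_B = 12.3 mA.
Then V_CE = 14 − 12.3×10 − 12.4×0.15 = -111 V < 0.2 V — the active assumption fails.
Re-solve with V_CE = 0.2 V. KCL at the emitter: V_E/R_E = (V_BB−0.7−V_E)/R_B + (V_CC−0.2−V_E)/R_C, giving V_E = 0.23 V.
I_C = (V_CC − 0.2 − V_E)/R_C = (13.8 − 0.23)/10 = 1.36 mA.
Check: I_B = (12.3 − 0.23)/68 = 0.177 mA, and β·I_B = 14.2 mA > I_C, confirming saturation.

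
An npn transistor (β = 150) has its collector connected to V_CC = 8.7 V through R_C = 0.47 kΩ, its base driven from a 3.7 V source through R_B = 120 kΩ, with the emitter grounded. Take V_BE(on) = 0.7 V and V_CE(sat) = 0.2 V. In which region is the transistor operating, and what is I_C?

active; I_C ≈ 3.8 mA

Assume active. Base-emitter loop: I_B = (V_BB − V_BE)/R_B = (3.7 − 0.7)/120 = 0.025 mA.
I_C = β·I_B = 150×0.025 = 3.75 mA.
V_CE = V_CC − I_C·R_C = 8.7 − 3.75×0.47 = 6.94 V > V_CE(sat), so the active-region assumption holds.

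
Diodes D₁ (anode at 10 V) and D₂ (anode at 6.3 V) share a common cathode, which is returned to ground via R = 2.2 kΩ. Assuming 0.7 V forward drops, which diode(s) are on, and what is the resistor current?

Assume both conduct. Then node N would need to be at both 10−0.7 = 9.3 V and 6.3−0.7 = 5.6 V, which is impossible.
Assume only D₁ conducts: V_N = 10 − 0.7 = 9.3 V, so I_R = 9.3/2.2 = 4.23 mA.
Check D₂: its anode-to-cathode voltage is 6.3 − 9.3 = -3 V < 0.7 V, so it is off. The assumption is consistent.

Only D₁ conducts; I_R ≈ 4.2 mA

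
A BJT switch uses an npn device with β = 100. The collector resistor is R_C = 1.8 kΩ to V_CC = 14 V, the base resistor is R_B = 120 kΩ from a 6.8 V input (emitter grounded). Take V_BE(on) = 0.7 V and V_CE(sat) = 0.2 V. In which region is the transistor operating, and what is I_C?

Assume active. Base-emitter loop: I_B = (V_BB − V_BE)/R_B = (6.8 − 0.7)/120 = 0.0508 mA.
I_C = β·I_B = 100×0.0508 = 5.08 mA.
V_CE = V_CC − I_C·R_C = 14 − 5.08×1.8 = 4.85 V > V_CE(sat), so the active-region assumption holds.

active; I_C ≈ 5.1 mA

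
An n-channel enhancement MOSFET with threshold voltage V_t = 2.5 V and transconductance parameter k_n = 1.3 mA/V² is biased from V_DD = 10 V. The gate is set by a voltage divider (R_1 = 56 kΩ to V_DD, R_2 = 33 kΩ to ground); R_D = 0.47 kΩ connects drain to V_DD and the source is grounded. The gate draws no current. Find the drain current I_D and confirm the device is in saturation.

I_D ≈ 0.95 mA

V_G = V_DD·R_2/(R_1+R_2) = 10×33/89 = 3.71 V. With the source grounded, V_GS = V_G = 3.71 V.
Assume saturation: I_D = (k_n/2)(V_GS − V_t)² = (1.3/2)×(3.71 − 2.5)² = 0.65×1.21² = 0.948 mA.
V_DS = V_DD − I_D·R_D = 10 − 0.948×0.47 = 9.55 V.
Saturation requires V_DS ≥ V_GS − V_t = 1.21 V; 9.55 ≥ 1.21 ✓.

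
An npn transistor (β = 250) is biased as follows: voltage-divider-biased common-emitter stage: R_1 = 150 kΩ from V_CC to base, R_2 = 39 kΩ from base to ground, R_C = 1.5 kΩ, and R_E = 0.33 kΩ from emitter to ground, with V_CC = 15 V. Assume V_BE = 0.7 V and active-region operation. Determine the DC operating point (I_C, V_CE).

Thevenize the base divider: V_Th = V_CC·R_2/(R_1+R_2) = 15×39/189 = 3.1 V, R_Th = R_1‖R_2 = 31 kΩ.
Base-emitter loop: V_Th = I_B·R_Th + V_BE + (β+1)I_B·R_E, so I_B = (3.1 − 0.7) / (31 + 251×0.33) = 0.0211 mA.
I_C = β·I_B = 250×0.0211 = 5.26 mA, and I_E = (β+1)I_B = 5.28 mA.
V_CE = V_CC − I_C·R_C − I_E·R_E = 15 − 5.26×1.5 − 5.28×0.33 = 5.36 V.
V_CE = 5.36 V > 0.2 V confirms active-region operation.

I_C ≈ 5.3 mA, V_CE ≈ 5.4 V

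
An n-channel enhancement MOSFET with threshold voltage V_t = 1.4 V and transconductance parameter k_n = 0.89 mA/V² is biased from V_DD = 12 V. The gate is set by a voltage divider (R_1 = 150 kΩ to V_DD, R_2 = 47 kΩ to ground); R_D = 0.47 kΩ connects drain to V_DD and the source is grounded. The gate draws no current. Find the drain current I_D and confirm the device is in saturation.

V_G = V_DD·R_2/(R_1+R_2) = 12×47/197 = 2.86 V. With the source grounded, V_GS = V_G = 2.86 V.
Assume saturation: I_D = (k_n/2)(V_GS − V_t)² = (0.89/2)×(2.86 − 1.4)² = 0.445×1.46² = 0.952 mA.
V_DS = V_DD − I_D·R_D = 12 − 0.952×0.47 = 11.6 V.
Saturation requires V_DS ≥ V_GS − V_t = 1.46 V; 11.6 ≥ 1.46 ✓.

I_D ≈ 0.95 mA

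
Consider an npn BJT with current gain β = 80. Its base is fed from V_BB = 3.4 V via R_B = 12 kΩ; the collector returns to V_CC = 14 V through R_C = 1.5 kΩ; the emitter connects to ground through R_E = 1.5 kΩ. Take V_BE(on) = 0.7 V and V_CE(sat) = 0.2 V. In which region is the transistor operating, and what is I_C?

Assume active. Base-emitter loop: I_B = (V_BB − V_BE)/(R_B + (β+1)R_E) = (3.4 − 0.7)/(12 + 81×1.5) = 0.0202 mA.
I_C = β·I_B = 80×0.0202 = 1.62 mA.
V_CE = V_CC − I_C·R_C − I_E·R_E = 14 − 1.62×1.5 − 1.64×1.5 = 9.12 V > V_CE(sat), so the active-region assumption holds.

active; I_C ≈ 1.6 mA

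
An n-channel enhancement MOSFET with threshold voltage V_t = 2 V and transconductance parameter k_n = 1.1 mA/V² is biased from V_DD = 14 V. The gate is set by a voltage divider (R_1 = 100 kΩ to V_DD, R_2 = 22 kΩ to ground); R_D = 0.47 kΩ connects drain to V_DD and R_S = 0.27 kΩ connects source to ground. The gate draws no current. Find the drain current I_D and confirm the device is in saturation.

V_G = V_DD·R_2/(R_1+R_2) = 14×22/122 = 2.52 V.
Assume saturation: I_D = (k_n/2)(V_GS − V_t)² with V_GS = V_G − I_D·R_S = 2.52 − 0.27·I_D.
Substituting gives 0.0401·I_D² − 1.16·I_D + 0.151 = 0, with roots I_D = 0.132 or 28.7 mA.
The root I_D = 28.7 mA gives V_GS = -5.22 V ≤ V_t, so take I_D = 0.132 mA.
Then V_GS = 2.49 V and V_DS = V_DD − I_D(R_D+R_S) = 14 − 0.132×0.74 = 13.9 V.
Saturation requires V_DS ≥ V_GS − V_t = 0.489 V; 13.9 ≥ 0.489 ✓.

I_D ≈ 0.13 mA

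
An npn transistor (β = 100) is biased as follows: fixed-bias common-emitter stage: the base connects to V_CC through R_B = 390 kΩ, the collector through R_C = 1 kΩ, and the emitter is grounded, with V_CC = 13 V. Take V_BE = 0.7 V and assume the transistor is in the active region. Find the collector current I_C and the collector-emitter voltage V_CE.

Base loop: V_CC = I_B·R_B + V_BE, so I_B = (13 − 0.7)/390 kΩ = 0.0315 mA.
In the active region I_C = β·I_B = 100 × 0.0315 = 3.15 mA.
Collector loop: V_CE = V_CC − I_C·R_C = 13 − 3.15×1 = 9.85 V.
Since V_CE = 9.85 V > V_CE(sat) ≈ 0.2 V, the transistor is in the active region as assumed.

I_C ≈ 3.2 mA, V_CE ≈ 9.8 V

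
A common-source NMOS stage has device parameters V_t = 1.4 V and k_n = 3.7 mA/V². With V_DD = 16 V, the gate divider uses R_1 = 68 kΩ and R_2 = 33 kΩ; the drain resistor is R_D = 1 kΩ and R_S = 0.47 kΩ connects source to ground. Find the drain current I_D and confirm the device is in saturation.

V_G = V_DD·R_2/(R_1+R_2) = 16×33/101 = 5.23 V.
Assume saturation: I_D = (k_n/2)(V_GS − V_t)² with V_GS = V_G − I_D·R_S = 5.23 − 0.47·I_D.
Substituting gives 0.409·I_D² − 7.66·I_D + 27.1 = 0, with roots I_D = 4.74 or 14 mA.
The root I_D = 14 mA gives V_GS = -1.35 V ≤ V_t, so take I_D = 4.74 mA.
Then V_GS = 3 V and V_DS = V_DD − I_D(R_D+R_S) = 16 − 4.74×1.47 = 9.03 V.
Saturation requires V_DS ≥ V_GS − V_t = 1.6 V; 9.03 ≥ 1.6 ✓.

I_D ≈ 4.7 mA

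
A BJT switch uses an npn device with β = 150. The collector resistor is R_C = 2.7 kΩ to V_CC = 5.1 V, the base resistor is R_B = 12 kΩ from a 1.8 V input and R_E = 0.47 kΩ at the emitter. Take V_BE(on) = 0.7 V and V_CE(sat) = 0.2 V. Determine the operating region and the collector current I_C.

saturation; I_C ≈ 1.5 mA

Assume active: I_B = (1.8 − 0.7)/(12 + 151×0.47) = 0.0133 mA, I_C = β·I_B = 1.99 mA.
Then V_CE = 5.1 − 1.99×2.7 − 2×0.47 = -1.21 V < 0.2 V — the active assumption fails.
Re-solve with V_CE = 0.2 V. KCL at the emitter: V_E/R_E = (V_BB−0.7−V_E)/R_B + (V_CC−0.2−V_E)/R_C, giving V_E = 0.739 V.
I_C = (V_CC − 0.2 − V_E)/R_C = (4.9 − 0.739)/2.7 = 1.54 mA.
Check: I_B = (1.1 − 0.739)/12 = 0.0301 mA, and β·I_B = 4.52 mA > I_C, confirming saturation.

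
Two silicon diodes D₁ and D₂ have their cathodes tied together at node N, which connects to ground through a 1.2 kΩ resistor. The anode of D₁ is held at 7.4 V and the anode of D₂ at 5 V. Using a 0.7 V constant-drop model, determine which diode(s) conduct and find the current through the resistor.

Assume both conduct. Then node N would need to be at both 7.4−0.7 = 6.7 V and 5−0.7 = 4.3 V, which is impossible.
Assume only D₁ conducts: V_N = 7.4 − 0.7 = 6.7 V, so I_R = 6.7/1.2 = 5.58 mA.
Check D₂: its anode-to-cathode voltage is 5 − 6.7 = -1.7 V < 0.7 V, so it is off. The assumption is consistent.

Only D₁ conducts; I_R ≈ 5.6 mA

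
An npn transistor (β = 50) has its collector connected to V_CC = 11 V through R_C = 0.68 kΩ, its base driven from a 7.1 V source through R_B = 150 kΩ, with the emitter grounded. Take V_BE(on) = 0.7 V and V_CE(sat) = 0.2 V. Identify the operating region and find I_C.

active; I_C ≈ 2.1 mA

Assume active. Base-emitter loop: I_B = (V_BB − V_BE)/R_B = (7.1 − 0.7)/150 = 0.0427 mA.
I_C = β·I_B = 50×0.0427 = 2.13 mA.
V_CE = V_CC − I_C·R_C = 11 − 2.13×0.68 = 9.55 V > V_CE(sat), so the active-region assumption holds.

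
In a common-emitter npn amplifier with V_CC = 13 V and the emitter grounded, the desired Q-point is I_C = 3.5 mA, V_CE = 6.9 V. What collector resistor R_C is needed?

Collector loop: V_CC = I_C·R_C + V_CE.
R_C = (V_CC − V_CE)/I_C = (13 − 6.9)/3.5 = 1.74 kΩ.

R_C ≈ 1.7 kΩ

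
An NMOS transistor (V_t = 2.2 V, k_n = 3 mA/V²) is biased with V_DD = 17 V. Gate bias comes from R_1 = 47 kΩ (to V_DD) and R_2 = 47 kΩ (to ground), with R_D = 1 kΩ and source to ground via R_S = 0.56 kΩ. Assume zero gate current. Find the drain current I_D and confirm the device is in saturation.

I_D ≈ 7.3 mA

V_G = V_DD·R_2/(R_1+R_2) = 17×47/94 = 8.5 V.
Assume saturation: I_D = (k_n/2)(V_GS − V_t)² with V_GS = V_G − I_D·R_S = 8.5 − 0.56·I_D.
Substituting gives 0.47·I_D² − 11.6·I_D + 59.5 = 0, with roots I_D = 7.31 or 17.3 mA.
The root I_D = 17.3 mA gives V_GS = -1.2 V ≤ V_t, so take I_D = 7.31 mA.
Then V_GS = 4.41 V and V_DS = V_DD − I_D(R_D+R_S) = 17 − 7.31×1.56 = 5.6 V.
Saturation requires V_DS ≥ V_GS − V_t = 2.21 V; 5.6 ≥ 2.21 ✓.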